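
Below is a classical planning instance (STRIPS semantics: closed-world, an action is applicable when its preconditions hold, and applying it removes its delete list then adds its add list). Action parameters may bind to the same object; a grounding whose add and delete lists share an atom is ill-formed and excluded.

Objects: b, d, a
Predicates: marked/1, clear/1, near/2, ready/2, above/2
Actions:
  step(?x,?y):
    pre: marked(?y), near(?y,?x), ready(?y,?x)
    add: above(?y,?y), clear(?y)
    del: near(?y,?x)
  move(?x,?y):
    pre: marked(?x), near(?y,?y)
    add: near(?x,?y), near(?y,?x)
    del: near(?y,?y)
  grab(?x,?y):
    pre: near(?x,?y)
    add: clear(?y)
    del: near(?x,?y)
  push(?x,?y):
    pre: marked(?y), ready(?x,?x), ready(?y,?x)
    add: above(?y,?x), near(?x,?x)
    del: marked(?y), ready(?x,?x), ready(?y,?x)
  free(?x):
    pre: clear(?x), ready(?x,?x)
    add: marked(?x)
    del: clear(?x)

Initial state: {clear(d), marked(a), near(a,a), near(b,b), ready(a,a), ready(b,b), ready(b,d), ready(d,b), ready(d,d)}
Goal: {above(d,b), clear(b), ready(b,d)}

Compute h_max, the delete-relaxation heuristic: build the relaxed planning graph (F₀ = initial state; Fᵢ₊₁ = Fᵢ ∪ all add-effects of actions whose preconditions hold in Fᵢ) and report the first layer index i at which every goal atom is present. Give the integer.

2

F0 = init (9 atoms)
F1 = F0 ∪ {above(a,a), clear(a), clear(b), marked(d), near(a,b), near(b,a)}  (15 atoms)
F2 = F1 ∪ {above(d,b), above(d,d), marked(b), near(a,d), near(b,d), near(d,a), near(d,b), near(d,d)}  (23 atoms)
goal ⊆ F2  ⇒  h_max = 2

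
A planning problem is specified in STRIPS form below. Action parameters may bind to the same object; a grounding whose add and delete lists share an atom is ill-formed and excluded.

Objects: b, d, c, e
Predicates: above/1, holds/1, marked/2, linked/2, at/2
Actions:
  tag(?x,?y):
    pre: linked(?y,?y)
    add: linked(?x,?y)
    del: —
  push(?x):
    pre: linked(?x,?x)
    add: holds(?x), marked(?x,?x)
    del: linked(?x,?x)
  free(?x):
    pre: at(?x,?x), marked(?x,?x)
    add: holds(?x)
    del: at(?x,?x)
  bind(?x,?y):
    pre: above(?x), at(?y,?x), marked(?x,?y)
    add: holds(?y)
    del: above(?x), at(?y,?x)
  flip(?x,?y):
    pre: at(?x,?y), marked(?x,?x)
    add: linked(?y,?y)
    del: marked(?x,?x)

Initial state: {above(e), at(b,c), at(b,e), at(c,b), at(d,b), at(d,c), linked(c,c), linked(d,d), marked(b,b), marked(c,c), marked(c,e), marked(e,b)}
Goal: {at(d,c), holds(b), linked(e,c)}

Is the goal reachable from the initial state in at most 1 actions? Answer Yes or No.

1. tag(e,c)  →  {above(e), at(b,c), at(b,e), at(c,b), at(d,b), at(d,c), linked(c,c), linked(d,d), linked(e,c), marked(b,b), marked(c,c), marked(c,e), marked(e,b)}
2. bind(e,b)  →  {at(b,c), at(c,b), at(d,b), at(d,c), holds(b), linked(c,c), linked(d,d), linked(e,c), marked(b,b), marked(c,c), marked(c,e), marked(e,b)}
optimal plan length = 2; 2 > 1

No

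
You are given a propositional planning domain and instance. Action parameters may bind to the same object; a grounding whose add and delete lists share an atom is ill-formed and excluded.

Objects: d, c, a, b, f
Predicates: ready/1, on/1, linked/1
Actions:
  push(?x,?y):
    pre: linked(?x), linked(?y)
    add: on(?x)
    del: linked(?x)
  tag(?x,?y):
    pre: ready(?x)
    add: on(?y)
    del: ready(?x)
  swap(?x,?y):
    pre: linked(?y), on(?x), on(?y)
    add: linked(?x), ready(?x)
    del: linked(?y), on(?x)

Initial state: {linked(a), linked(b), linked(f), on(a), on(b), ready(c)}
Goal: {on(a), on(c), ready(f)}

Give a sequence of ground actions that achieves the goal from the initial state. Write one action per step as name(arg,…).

push(f,a); tag(c,c); swap(f,a)

1. push(f,a)  →  {linked(a), linked(b), on(a), on(b), on(f), ready(c)}
2. tag(c,c)  →  {linked(a), linked(b), on(a), on(b), on(c), on(f)}
3. swap(f,a)  →  {linked(b), linked(f), on(a), on(b), on(c), ready(f)}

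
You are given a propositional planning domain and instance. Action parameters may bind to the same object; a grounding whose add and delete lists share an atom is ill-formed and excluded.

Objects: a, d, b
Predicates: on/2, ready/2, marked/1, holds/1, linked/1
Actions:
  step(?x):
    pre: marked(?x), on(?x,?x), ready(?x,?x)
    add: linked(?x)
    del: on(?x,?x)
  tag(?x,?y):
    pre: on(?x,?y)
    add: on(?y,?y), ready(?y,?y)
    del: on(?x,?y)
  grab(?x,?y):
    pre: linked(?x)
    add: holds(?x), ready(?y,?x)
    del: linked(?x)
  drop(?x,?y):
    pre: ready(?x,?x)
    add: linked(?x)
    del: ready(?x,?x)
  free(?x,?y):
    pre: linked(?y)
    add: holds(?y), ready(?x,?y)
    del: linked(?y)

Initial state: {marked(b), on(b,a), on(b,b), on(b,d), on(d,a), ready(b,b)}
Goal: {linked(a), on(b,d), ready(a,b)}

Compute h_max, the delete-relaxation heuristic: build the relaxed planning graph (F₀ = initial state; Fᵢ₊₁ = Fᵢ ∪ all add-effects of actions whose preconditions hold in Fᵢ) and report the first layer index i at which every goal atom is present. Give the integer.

F0 = init (6 atoms)
F1 = F0 ∪ {linked(b), on(a,a), on(d,d), ready(a,a), ready(d,d)}  (11 atoms)
F2 = F1 ∪ {holds(b), linked(a), linked(d), ready(a,b), ready(d,b)}  (16 atoms)
goal ⊆ F2  ⇒  h_max = 2

2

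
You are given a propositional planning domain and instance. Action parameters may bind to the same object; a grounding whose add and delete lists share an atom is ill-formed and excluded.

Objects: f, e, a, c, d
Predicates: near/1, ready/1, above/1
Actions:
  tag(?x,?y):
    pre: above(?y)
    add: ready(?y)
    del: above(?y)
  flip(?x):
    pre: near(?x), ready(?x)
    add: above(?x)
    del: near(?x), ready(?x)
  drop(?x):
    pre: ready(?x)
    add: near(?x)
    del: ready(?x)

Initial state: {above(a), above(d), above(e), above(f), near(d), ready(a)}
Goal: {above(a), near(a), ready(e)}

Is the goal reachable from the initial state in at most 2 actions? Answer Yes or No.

Yes

1. tag(f,e)  →  {above(a), above(d), above(f), near(d), ready(a), ready(e)}
2. drop(a)  →  {above(a), above(d), above(f), near(a), near(d), ready(e)}
optimal plan length = 2; 2 ≤ 2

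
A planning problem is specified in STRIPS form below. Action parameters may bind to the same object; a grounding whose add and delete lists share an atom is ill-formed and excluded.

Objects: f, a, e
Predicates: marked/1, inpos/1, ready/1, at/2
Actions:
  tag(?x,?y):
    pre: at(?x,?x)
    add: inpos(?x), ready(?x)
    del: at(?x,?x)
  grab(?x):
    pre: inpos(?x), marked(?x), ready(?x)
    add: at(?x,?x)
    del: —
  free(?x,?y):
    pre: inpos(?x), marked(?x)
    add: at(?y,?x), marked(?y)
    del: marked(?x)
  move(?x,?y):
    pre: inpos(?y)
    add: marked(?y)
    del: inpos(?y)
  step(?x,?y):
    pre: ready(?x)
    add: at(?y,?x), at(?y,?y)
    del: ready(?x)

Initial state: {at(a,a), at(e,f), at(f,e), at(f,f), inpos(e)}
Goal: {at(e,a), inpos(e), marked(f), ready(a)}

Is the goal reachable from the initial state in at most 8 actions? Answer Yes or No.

1. tag(f,f)  →  {at(a,a), at(e,f), at(f,e), inpos(e), inpos(f), ready(f)}
2. tag(a,f)  →  {at(e,f), at(f,e), inpos(a), inpos(e), inpos(f), ready(a), ready(f)}
3. move(f,f)  →  {at(e,f), at(f,e), inpos(a), inpos(e), marked(f), ready(a), ready(f)}
4. step(f,a)  →  {at(a,a), at(a,f), at(e,f), at(f,e), inpos(a), inpos(e), marked(f), ready(a)}
5. step(a,e)  →  {at(a,a), at(a,f), at(e,a), at(e,e), at(e,f), at(f,e), inpos(a), inpos(e), marked(f)}
6. tag(a,f)  →  {at(a,f), at(e,a), at(e,e), at(e,f), at(f,e), inpos(a), inpos(e), marked(f), ready(a)}
optimal plan length = 6; 6 ≤ 8

Yes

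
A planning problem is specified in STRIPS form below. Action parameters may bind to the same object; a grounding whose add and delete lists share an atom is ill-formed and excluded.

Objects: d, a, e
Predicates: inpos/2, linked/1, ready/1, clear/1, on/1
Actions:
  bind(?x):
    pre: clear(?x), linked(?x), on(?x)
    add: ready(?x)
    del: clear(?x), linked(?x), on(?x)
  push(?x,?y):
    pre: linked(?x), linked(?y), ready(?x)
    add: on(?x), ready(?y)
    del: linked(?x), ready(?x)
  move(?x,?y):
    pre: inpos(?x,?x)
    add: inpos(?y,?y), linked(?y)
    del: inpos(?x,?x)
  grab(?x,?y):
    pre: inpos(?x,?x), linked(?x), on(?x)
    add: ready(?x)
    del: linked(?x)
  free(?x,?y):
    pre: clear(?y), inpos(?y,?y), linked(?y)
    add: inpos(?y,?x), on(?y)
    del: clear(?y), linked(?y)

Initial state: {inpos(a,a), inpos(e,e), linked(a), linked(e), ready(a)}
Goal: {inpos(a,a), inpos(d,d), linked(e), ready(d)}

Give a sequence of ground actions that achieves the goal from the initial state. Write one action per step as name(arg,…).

move(e,d); push(a,d)

1. move(e,d)  →  {inpos(a,a), inpos(d,d), linked(a), linked(d), linked(e), ready(a)}
2. push(a,d)  →  {inpos(a,a), inpos(d,d), linked(d), linked(e), on(a), ready(d)}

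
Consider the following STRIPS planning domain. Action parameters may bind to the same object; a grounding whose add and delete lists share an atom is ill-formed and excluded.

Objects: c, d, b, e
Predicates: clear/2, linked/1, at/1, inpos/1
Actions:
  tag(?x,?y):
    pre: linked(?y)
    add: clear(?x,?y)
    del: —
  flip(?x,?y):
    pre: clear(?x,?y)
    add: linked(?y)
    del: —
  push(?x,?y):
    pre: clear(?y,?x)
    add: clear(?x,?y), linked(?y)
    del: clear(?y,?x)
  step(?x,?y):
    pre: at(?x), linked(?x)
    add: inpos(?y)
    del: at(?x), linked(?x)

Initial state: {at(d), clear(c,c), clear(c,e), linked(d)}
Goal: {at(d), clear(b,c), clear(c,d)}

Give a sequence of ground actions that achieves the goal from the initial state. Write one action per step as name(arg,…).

tag(c,d); flip(c,c); tag(b,c)

1. tag(c,d)  →  {at(d), clear(c,c), clear(c,d), clear(c,e), linked(d)}
2. flip(c,c)  →  {at(d), clear(c,c), clear(c,d), clear(c,e), linked(c), linked(d)}
3. tag(b,c)  →  {at(d), clear(b,c), clear(c,c), clear(c,d), clear(c,e), linked(c), linked(d)}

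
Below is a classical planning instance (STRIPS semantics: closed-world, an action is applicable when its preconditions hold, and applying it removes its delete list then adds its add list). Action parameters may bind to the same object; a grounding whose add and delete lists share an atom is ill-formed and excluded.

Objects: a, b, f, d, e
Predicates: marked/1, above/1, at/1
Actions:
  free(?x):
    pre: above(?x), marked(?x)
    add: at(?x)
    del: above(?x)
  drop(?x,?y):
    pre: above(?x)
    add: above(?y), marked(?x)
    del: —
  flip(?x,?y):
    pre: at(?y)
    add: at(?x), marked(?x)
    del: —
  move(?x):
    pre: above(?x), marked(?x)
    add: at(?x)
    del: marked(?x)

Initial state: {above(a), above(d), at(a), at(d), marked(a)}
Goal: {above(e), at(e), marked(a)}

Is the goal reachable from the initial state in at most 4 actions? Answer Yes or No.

Yes

1. drop(a,e)  →  {above(a), above(d), above(e), at(a), at(d), marked(a)}
2. flip(e,a)  →  {above(a), above(d), above(e), at(a), at(d), at(e), marked(a), marked(e)}
optimal plan length = 2; 2 ≤ 4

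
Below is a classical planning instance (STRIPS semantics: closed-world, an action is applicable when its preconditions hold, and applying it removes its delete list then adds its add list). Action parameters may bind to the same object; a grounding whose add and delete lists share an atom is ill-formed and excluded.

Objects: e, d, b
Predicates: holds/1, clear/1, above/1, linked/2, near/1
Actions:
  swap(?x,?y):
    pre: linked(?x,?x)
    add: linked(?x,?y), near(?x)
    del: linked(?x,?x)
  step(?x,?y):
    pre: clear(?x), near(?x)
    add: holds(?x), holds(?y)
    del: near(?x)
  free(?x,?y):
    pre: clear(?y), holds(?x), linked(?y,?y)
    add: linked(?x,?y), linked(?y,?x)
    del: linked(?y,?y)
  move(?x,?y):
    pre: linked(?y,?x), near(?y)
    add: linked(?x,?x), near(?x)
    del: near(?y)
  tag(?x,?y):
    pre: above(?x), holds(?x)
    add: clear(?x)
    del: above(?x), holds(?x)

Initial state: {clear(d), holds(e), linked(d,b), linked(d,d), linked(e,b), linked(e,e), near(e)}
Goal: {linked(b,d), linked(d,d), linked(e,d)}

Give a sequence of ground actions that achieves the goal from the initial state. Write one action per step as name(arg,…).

1. swap(e,d)  →  {clear(d), holds(e), linked(d,b), linked(d,d), linked(e,b), linked(e,d), near(e)}
2. move(b,e)  →  {clear(d), holds(e), linked(b,b), linked(d,b), linked(d,d), linked(e,b), linked(e,d), near(b)}
3. swap(b,d)  →  {clear(d), holds(e), linked(b,d), linked(d,b), linked(d,d), linked(e,b), linked(e,d), near(b)}

swap(e,d); move(b,e); swap(b,d)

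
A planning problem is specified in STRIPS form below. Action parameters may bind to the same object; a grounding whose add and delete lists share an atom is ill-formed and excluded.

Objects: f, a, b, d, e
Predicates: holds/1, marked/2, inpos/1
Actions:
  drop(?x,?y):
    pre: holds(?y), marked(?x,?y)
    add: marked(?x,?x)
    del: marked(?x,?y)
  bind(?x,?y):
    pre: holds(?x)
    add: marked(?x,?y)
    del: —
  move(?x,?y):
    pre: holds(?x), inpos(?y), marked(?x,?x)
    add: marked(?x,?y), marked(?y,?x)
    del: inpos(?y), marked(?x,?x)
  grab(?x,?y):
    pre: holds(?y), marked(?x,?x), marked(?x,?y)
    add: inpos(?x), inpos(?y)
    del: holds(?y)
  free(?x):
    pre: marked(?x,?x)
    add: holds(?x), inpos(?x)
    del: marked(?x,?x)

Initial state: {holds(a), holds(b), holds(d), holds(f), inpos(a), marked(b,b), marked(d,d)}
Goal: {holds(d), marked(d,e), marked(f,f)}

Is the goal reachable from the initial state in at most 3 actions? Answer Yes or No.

1. bind(f,f)  →  {holds(a), holds(b), holds(d), holds(f), inpos(a), marked(b,b), marked(d,d), marked(f,f)}
2. bind(d,e)  →  {holds(a), holds(b), holds(d), holds(f), inpos(a), marked(b,b), marked(d,d), marked(d,e), marked(f,f)}
optimal plan length = 2; 2 ≤ 3

Yes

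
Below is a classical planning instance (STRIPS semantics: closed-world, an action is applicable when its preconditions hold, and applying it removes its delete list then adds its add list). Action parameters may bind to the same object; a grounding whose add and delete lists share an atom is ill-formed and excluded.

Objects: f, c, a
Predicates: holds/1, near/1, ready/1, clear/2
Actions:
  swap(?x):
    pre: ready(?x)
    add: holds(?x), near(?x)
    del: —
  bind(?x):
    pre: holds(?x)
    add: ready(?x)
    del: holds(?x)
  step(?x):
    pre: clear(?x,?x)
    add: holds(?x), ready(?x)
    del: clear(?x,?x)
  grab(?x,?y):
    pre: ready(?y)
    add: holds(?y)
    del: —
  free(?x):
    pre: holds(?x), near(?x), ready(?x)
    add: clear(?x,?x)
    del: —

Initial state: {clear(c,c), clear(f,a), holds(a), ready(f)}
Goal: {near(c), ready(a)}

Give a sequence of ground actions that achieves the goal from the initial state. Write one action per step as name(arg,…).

1. bind(a)  →  {clear(c,c), clear(f,a), ready(a), ready(f)}
2. step(c)  →  {clear(f,a), holds(c), ready(a), ready(c), ready(f)}
3. swap(c)  →  {clear(f,a), holds(c), near(c), ready(a), ready(c), ready(f)}

bind(a); step(c); swap(c)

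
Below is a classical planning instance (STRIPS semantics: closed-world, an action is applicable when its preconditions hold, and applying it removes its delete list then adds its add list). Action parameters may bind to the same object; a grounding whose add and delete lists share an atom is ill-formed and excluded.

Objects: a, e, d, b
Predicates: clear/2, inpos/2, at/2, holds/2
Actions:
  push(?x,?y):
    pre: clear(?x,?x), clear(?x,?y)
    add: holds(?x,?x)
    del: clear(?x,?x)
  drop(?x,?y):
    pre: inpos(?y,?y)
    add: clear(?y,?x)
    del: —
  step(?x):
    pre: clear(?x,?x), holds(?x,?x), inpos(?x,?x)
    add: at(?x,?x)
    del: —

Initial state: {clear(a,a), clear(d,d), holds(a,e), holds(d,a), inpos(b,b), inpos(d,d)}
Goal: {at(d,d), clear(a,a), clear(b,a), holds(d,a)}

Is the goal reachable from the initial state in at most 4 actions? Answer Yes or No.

Yes

1. push(d,d)  →  {clear(a,a), holds(a,e), holds(d,a), holds(d,d), inpos(b,b), inpos(d,d)}
2. drop(a,b)  →  {clear(a,a), clear(b,a), holds(a,e), holds(d,a), holds(d,d), inpos(b,b), inpos(d,d)}
3. drop(d,d)  →  {clear(a,a), clear(b,a), clear(d,d), holds(a,e), holds(d,a), holds(d,d), inpos(b,b), inpos(d,d)}
4. step(d)  →  {at(d,d), clear(a,a), clear(b,a), clear(d,d), holds(a,e), holds(d,a), holds(d,d), inpos(b,b), inpos(d,d)}
optimal plan length = 4; 4 ≤ 4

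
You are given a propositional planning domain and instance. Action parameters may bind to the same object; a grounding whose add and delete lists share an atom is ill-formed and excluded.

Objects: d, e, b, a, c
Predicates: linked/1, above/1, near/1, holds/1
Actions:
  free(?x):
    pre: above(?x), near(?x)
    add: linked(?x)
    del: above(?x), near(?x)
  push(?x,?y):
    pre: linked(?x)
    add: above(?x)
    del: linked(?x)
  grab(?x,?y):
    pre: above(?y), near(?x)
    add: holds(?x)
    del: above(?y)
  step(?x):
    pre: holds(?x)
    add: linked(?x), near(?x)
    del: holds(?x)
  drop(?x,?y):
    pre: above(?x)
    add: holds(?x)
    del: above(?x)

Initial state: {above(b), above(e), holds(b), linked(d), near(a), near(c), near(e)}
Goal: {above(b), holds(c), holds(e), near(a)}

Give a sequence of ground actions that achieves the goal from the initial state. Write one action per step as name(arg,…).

1. push(d,d)  →  {above(b), above(d), above(e), holds(b), near(a), near(c), near(e)}
2. grab(e,d)  →  {above(b), above(e), holds(b), holds(e), near(a), near(c), near(e)}
3. grab(c,e)  →  {above(b), holds(b), holds(c), holds(e), near(a), near(c), near(e)}

push(d,d); grab(e,d); grab(c,e)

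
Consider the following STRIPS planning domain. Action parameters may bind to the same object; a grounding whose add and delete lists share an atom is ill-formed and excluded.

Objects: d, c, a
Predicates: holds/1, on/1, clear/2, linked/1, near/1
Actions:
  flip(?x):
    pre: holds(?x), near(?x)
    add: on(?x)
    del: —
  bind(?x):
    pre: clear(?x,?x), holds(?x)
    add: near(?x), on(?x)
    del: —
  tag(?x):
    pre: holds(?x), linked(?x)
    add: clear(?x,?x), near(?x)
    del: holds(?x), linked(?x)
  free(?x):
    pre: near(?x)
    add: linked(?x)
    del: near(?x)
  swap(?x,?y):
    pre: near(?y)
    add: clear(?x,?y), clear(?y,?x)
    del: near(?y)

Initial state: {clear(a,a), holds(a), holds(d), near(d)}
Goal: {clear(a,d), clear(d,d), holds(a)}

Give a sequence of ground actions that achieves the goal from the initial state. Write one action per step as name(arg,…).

bind(a); swap(d,d); swap(d,a)

1. bind(a)  →  {clear(a,a), holds(a), holds(d), near(a), near(d), on(a)}
2. swap(d,d)  →  {clear(a,a), clear(d,d), holds(a), holds(d), near(a), on(a)}
3. swap(d,a)  →  {clear(a,a), clear(a,d), clear(d,a), clear(d,d), holds(a), holds(d), on(a)}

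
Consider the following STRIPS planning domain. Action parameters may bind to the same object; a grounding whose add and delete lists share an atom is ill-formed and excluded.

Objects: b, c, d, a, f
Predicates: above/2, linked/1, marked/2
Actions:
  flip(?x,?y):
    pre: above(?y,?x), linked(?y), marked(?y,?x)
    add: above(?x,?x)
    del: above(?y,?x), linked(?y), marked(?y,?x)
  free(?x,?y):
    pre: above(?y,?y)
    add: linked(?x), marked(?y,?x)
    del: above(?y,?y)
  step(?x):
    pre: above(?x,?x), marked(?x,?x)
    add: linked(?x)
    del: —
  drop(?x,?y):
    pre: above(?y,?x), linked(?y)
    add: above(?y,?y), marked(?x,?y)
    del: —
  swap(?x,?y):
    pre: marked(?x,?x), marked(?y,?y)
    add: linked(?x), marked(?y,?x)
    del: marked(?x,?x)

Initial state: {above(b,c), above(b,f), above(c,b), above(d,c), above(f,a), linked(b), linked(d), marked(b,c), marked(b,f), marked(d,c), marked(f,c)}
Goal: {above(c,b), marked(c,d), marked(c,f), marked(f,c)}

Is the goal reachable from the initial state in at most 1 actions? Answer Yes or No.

No

1. flip(c,b)  →  {above(b,f), above(c,b), above(c,c), above(d,c), above(f,a), linked(d), marked(b,f), marked(d,c), marked(f,c)}
2. free(f,c)  →  {above(b,f), above(c,b), above(d,c), above(f,a), linked(d), linked(f), marked(b,f), marked(c,f), marked(d,c), marked(f,c)}
3. drop(c,d)  →  {above(b,f), above(c,b), above(d,c), above(d,d), above(f,a), linked(d), linked(f), marked(b,f), marked(c,d), marked(c,f), marked(d,c), marked(f,c)}
optimal plan length = 3; 3 > 1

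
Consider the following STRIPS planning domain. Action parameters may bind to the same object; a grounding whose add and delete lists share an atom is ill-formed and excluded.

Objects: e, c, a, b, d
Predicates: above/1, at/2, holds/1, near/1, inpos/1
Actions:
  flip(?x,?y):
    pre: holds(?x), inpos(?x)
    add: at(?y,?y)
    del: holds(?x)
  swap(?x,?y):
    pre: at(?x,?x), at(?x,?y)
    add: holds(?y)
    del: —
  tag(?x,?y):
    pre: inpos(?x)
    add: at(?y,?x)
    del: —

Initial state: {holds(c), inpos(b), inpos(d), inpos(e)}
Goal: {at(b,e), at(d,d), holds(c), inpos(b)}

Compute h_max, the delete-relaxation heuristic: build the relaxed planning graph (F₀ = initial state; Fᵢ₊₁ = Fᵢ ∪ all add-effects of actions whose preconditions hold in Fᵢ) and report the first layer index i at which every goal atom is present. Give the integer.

1

F0 = init (4 atoms)
F1 = F0 ∪ {at(a,b), at(a,d), at(a,e), at(b,b), at(b,d), at(b,e), at(c,b), at(c,d), at(c,e), at(d,b), at(d,d), at(d,e), at(e,b), at(e,d), at(e,e)}  (19 atoms)
goal ⊆ F1  ⇒  h_max = 1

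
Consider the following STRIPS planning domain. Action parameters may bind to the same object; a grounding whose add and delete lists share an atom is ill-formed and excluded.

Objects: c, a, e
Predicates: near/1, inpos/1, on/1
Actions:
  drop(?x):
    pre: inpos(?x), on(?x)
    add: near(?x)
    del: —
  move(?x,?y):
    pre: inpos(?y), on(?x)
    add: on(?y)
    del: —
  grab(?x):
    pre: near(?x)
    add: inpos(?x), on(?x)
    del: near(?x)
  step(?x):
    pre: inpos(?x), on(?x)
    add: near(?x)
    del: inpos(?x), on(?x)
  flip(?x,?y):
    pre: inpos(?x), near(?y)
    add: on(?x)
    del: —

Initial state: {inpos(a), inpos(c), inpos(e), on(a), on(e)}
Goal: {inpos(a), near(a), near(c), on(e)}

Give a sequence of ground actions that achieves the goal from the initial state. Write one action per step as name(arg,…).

drop(a); move(a,c); drop(c)

1. drop(a)  →  {inpos(a), inpos(c), inpos(e), near(a), on(a), on(e)}
2. move(a,c)  →  {inpos(a), inpos(c), inpos(e), near(a), on(a), on(c), on(e)}
3. drop(c)  →  {inpos(a), inpos(c), inpos(e), near(a), near(c), on(a), on(c), on(e)}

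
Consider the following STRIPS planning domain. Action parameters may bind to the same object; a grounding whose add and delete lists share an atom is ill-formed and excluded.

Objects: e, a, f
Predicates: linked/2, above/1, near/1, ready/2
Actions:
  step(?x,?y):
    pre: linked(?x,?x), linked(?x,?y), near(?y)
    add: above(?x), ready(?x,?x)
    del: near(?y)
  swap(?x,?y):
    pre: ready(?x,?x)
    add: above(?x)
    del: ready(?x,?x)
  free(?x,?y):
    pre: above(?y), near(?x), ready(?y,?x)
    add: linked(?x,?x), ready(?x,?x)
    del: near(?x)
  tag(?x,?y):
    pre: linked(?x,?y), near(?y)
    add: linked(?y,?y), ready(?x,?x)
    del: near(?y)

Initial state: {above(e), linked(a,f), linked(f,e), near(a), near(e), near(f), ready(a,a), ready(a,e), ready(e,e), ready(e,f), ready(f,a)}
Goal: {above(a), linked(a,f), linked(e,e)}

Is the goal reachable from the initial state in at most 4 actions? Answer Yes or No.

1. swap(a,e)  →  {above(a), above(e), linked(a,f), linked(f,e), near(a), near(e), near(f), ready(a,e), ready(e,e), ready(e,f), ready(f,a)}
2. free(e,e)  →  {above(a), above(e), linked(a,f), linked(e,e), linked(f,e), near(a), near(f), ready(a,e), ready(e,e), ready(e,f), ready(f,a)}
optimal plan length = 2; 2 ≤ 4

Yes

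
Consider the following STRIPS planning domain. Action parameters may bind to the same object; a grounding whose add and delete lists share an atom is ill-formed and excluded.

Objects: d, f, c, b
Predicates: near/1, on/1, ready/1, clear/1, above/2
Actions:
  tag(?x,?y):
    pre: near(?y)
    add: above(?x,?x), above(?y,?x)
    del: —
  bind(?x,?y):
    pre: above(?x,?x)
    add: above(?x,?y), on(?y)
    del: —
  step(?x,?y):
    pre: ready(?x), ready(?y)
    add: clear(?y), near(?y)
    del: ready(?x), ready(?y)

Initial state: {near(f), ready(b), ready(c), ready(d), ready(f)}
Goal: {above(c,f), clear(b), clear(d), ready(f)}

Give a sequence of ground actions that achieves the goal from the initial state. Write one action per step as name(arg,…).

tag(c,f); bind(c,f); step(d,d); step(c,b)

1. tag(c,f)  →  {above(c,c), above(f,c), near(f), ready(b), ready(c), ready(d), ready(f)}
2. bind(c,f)  →  {above(c,c), above(c,f), above(f,c), near(f), on(f), ready(b), ready(c), ready(d), ready(f)}
3. step(d,d)  →  {above(c,c), above(c,f), above(f,c), clear(d), near(d), near(f), on(f), ready(b), ready(c), ready(f)}
4. step(c,b)  →  {above(c,c), above(c,f), above(f,c), clear(b), clear(d), near(b), near(d), near(f), on(f), ready(f)}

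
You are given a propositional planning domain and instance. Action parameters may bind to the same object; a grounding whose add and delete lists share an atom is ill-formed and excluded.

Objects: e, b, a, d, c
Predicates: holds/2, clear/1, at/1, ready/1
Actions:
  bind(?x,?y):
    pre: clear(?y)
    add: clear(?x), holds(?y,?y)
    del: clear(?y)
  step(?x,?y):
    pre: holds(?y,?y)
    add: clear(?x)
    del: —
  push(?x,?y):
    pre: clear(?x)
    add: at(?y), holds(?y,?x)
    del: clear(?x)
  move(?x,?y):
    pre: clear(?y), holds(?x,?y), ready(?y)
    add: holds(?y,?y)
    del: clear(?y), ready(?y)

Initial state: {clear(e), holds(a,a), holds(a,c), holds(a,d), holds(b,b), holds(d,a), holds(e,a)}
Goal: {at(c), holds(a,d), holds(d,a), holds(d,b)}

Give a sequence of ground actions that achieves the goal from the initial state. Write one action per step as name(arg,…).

step(b,b); push(e,c); push(b,d)

1. step(b,b)  →  {clear(b), clear(e), holds(a,a), holds(a,c), holds(a,d), holds(b,b), holds(d,a), holds(e,a)}
2. push(e,c)  →  {at(c), clear(b), holds(a,a), holds(a,c), holds(a,d), holds(b,b), holds(c,e), holds(d,a), holds(e,a)}
3. push(b,d)  →  {at(c), at(d), holds(a,a), holds(a,c), holds(a,d), holds(b,b), holds(c,e), holds(d,a), holds(d,b), holds(e,a)}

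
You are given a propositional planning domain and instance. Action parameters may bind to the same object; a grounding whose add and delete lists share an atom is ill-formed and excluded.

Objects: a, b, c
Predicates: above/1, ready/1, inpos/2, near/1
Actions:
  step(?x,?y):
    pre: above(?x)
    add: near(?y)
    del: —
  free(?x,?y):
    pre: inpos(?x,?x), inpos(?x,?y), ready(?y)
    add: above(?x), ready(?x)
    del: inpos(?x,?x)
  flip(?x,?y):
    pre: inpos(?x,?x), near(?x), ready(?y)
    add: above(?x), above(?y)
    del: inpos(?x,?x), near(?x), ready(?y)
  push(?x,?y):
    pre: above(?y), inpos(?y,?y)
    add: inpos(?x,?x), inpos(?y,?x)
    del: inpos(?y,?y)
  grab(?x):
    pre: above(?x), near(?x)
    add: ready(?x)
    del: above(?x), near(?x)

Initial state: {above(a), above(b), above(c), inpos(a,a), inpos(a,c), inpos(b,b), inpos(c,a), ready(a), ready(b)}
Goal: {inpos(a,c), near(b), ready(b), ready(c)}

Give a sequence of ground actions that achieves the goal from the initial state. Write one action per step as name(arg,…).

step(a,b); step(a,c); grab(c)

1. step(a,b)  →  {above(a), above(b), above(c), inpos(a,a), inpos(a,c), inpos(b,b), inpos(c,a), near(b), ready(a), ready(b)}
2. step(a,c)  →  {above(a), above(b), above(c), inpos(a,a), inpos(a,c), inpos(b,b), inpos(c,a), near(b), near(c), ready(a), ready(b)}
3. grab(c)  →  {above(a), above(b), inpos(a,a), inpos(a,c), inpos(b,b), inpos(c,a), near(b), ready(a), ready(b), ready(c)}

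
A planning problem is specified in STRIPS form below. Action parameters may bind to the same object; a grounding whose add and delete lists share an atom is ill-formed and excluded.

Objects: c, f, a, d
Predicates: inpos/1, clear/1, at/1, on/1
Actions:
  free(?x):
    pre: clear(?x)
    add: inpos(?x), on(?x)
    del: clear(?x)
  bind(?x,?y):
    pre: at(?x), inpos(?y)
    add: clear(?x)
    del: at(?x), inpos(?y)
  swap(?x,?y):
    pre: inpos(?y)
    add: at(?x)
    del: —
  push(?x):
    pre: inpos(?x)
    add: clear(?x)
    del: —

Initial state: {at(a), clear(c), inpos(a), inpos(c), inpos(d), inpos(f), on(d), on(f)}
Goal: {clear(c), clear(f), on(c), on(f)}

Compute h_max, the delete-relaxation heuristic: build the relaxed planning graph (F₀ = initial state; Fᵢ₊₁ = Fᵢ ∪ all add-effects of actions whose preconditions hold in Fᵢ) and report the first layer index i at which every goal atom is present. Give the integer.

F0 = init (8 atoms)
F1 = F0 ∪ {at(c), at(d), at(f), clear(a), clear(d), clear(f), on(c)}  (15 atoms)
goal ⊆ F1  ⇒  h_max = 1

1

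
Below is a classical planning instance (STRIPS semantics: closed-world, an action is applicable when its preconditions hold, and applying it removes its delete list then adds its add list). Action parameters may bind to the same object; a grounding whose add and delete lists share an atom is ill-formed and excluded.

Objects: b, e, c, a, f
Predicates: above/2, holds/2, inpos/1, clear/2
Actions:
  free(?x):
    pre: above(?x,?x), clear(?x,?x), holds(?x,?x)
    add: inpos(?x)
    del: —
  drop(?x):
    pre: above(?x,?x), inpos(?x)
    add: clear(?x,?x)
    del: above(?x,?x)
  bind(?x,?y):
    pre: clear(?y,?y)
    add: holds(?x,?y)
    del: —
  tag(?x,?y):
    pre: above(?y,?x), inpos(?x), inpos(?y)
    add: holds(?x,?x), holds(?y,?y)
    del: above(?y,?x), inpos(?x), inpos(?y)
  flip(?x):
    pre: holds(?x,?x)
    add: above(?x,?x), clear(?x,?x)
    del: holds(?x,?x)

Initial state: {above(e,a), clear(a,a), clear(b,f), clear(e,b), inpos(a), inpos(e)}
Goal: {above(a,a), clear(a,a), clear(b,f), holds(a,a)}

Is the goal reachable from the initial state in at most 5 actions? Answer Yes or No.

1. bind(a,a)  →  {above(e,a), clear(a,a), clear(b,f), clear(e,b), holds(a,a), inpos(a), inpos(e)}
2. flip(a)  →  {above(a,a), above(e,a), clear(a,a), clear(b,f), clear(e,b), inpos(a), inpos(e)}
3. bind(a,a)  →  {above(a,a), above(e,a), clear(a,a), clear(b,f), clear(e,b), holds(a,a), inpos(a), inpos(e)}
optimal plan length = 3; 3 ≤ 5

Yes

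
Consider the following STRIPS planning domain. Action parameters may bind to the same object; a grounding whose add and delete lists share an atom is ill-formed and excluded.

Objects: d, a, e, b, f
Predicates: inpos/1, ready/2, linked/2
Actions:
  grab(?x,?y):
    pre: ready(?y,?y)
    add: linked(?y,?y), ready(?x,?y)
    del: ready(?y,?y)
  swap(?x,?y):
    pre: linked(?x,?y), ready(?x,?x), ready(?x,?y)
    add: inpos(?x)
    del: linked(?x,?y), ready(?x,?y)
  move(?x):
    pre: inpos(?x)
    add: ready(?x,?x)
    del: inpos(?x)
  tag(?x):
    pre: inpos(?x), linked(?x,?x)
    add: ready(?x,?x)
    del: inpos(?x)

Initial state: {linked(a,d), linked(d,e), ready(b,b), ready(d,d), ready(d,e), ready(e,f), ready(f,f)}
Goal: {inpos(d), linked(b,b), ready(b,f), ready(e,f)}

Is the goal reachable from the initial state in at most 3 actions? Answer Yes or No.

1. grab(d,b)  →  {linked(a,d), linked(b,b), linked(d,e), ready(d,b), ready(d,d), ready(d,e), ready(e,f), ready(f,f)}
2. grab(b,f)  →  {linked(a,d), linked(b,b), linked(d,e), linked(f,f), ready(b,f), ready(d,b), ready(d,d), ready(d,e), ready(e,f)}
3. swap(d,e)  →  {inpos(d), linked(a,d), linked(b,b), linked(f,f), ready(b,f), ready(d,b), ready(d,d), ready(e,f)}
optimal plan length = 3; 3 ≤ 3

Yes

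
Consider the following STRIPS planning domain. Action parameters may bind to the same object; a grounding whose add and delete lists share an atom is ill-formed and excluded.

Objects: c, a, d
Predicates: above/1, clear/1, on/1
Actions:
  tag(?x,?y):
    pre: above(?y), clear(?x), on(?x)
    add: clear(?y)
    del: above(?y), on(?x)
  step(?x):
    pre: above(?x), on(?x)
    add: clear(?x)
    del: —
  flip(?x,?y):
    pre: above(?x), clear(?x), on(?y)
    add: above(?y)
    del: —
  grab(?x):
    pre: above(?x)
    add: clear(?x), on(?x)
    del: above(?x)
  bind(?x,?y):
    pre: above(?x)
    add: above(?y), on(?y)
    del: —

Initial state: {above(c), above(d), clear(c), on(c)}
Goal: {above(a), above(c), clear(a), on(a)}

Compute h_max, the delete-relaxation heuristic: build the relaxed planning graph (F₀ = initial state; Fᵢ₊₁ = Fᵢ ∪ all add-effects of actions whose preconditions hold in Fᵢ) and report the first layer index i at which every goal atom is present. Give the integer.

2

F0 = init (4 atoms)
F1 = F0 ∪ {above(a), clear(d), on(a), on(d)}  (8 atoms)
F2 = F1 ∪ {clear(a)}  (9 atoms)
goal ⊆ F2  ⇒  h_max = 2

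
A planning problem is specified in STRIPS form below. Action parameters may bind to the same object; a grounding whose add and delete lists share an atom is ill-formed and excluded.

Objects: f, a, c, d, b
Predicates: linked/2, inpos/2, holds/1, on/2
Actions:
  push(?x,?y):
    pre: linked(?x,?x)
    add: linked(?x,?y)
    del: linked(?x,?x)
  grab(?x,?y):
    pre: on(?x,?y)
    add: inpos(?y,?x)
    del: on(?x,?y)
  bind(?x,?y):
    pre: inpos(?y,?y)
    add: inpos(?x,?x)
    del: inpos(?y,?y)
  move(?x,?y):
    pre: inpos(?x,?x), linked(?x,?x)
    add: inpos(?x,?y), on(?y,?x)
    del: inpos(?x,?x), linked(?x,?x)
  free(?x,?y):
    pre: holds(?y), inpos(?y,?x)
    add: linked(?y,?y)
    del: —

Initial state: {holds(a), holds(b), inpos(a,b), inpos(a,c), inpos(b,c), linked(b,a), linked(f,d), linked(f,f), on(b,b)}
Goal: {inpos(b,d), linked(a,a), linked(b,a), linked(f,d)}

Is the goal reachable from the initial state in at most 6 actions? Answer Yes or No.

Yes

1. grab(b,b)  →  {holds(a), holds(b), inpos(a,b), inpos(a,c), inpos(b,b), inpos(b,c), linked(b,a), linked(f,d), linked(f,f)}
2. free(c,a)  →  {holds(a), holds(b), inpos(a,b), inpos(a,c), inpos(b,b), inpos(b,c), linked(a,a), linked(b,a), linked(f,d), linked(f,f)}
3. free(c,b)  →  {holds(a), holds(b), inpos(a,b), inpos(a,c), inpos(b,b), inpos(b,c), linked(a,a), linked(b,a), linked(b,b), linked(f,d), linked(f,f)}
4. move(b,d)  →  {holds(a), holds(b), inpos(a,b), inpos(a,c), inpos(b,c), inpos(b,d), linked(a,a), linked(b,a), linked(f,d), linked(f,f), on(d,b)}
optimal plan length = 4; 4 ≤ 6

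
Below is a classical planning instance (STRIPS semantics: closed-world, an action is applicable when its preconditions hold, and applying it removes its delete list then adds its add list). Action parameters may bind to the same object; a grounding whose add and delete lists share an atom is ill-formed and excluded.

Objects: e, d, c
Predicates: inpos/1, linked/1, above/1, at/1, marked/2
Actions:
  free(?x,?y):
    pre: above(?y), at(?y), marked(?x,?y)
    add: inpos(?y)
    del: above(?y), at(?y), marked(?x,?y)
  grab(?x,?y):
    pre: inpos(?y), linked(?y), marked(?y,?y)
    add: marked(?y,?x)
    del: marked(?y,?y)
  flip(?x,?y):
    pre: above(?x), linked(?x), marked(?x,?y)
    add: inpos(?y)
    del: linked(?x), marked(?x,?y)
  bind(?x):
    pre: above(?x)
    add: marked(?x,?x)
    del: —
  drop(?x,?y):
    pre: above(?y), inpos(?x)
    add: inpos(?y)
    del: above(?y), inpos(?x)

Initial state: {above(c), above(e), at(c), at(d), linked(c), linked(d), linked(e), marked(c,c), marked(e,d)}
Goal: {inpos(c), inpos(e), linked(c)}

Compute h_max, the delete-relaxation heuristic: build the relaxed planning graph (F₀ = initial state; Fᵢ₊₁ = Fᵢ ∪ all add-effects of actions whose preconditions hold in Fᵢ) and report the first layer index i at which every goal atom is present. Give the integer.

F0 = init (9 atoms)
F1 = F0 ∪ {inpos(c), inpos(d), marked(e,e)}  (12 atoms)
F2 = F1 ∪ {inpos(e), marked(c,d), marked(c,e)}  (15 atoms)
goal ⊆ F2  ⇒  h_max = 2

2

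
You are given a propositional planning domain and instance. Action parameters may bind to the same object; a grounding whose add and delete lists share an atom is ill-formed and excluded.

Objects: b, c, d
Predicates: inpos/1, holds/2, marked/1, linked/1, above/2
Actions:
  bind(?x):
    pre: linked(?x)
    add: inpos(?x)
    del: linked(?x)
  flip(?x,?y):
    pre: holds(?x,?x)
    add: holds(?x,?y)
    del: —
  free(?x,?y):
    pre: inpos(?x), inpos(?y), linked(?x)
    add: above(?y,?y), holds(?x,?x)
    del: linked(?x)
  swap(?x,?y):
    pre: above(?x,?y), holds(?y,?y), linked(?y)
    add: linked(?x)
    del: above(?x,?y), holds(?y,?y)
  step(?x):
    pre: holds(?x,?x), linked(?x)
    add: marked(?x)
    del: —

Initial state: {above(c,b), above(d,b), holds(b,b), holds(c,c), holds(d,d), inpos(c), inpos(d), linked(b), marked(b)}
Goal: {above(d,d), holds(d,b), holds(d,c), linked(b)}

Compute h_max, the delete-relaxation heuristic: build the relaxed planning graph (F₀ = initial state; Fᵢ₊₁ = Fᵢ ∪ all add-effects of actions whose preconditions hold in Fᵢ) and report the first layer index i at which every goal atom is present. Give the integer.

F0 = init (9 atoms)
F1 = F0 ∪ {holds(b,c), holds(b,d), holds(c,b), holds(c,d), holds(d,b), holds(d,c), inpos(b), linked(c), linked(d)}  (18 atoms)
F2 = F1 ∪ {above(b,b), above(c,c), above(d,d), marked(c), marked(d)}  (23 atoms)
goal ⊆ F2  ⇒  h_max = 2

2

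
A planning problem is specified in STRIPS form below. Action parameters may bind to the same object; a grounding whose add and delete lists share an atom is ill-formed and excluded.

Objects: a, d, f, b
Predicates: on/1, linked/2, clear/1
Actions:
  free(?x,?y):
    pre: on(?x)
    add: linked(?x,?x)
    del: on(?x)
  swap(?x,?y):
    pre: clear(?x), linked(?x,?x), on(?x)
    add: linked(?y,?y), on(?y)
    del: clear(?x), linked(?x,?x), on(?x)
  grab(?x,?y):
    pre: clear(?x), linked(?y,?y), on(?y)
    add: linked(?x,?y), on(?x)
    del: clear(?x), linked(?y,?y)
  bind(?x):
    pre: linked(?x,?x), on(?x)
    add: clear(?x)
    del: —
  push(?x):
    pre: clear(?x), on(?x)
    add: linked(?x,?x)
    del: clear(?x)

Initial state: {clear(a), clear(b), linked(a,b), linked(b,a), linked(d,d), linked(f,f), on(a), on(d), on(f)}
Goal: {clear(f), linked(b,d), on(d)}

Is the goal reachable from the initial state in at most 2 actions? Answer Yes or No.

Yes

1. grab(b,d)  →  {clear(a), linked(a,b), linked(b,a), linked(b,d), linked(f,f), on(a), on(b), on(d), on(f)}
2. bind(f)  →  {clear(a), clear(f), linked(a,b), linked(b,a), linked(b,d), linked(f,f), on(a), on(b), on(d), on(f)}
optimal plan length = 2; 2 ≤ 2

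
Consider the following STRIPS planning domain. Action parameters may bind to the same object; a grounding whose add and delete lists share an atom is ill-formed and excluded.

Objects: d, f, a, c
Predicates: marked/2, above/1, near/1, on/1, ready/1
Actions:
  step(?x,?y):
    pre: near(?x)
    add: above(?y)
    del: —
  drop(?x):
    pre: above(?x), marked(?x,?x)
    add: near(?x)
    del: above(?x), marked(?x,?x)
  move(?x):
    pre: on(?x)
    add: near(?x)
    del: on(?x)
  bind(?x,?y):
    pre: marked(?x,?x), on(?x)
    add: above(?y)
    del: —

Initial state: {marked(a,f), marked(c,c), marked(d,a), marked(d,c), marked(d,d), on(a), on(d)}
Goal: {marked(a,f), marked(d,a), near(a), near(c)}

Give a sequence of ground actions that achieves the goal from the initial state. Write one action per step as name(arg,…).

move(a); step(a,c); drop(c)

1. move(a)  →  {marked(a,f), marked(c,c), marked(d,a), marked(d,c), marked(d,d), near(a), on(d)}
2. step(a,c)  →  {above(c), marked(a,f), marked(c,c), marked(d,a), marked(d,c), marked(d,d), near(a), on(d)}
3. drop(c)  →  {marked(a,f), marked(d,a), marked(d,c), marked(d,d), near(a), near(c), on(d)}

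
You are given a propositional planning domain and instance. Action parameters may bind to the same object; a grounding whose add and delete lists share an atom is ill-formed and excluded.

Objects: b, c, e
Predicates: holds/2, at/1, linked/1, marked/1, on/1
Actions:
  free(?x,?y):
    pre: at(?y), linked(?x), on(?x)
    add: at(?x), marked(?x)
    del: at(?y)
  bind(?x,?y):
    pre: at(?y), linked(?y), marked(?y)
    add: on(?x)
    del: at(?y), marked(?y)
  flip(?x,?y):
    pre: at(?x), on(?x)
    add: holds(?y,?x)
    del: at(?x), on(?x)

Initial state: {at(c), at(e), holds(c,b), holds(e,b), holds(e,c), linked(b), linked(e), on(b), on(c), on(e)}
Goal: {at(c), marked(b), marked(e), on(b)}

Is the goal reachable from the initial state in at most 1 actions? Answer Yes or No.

1. free(b,e)  →  {at(b), at(c), holds(c,b), holds(e,b), holds(e,c), linked(b), linked(e), marked(b), on(b), on(c), on(e)}
2. free(e,b)  →  {at(c), at(e), holds(c,b), holds(e,b), holds(e,c), linked(b), linked(e), marked(b), marked(e), on(b), on(c), on(e)}
optimal plan length = 2; 2 > 1

No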